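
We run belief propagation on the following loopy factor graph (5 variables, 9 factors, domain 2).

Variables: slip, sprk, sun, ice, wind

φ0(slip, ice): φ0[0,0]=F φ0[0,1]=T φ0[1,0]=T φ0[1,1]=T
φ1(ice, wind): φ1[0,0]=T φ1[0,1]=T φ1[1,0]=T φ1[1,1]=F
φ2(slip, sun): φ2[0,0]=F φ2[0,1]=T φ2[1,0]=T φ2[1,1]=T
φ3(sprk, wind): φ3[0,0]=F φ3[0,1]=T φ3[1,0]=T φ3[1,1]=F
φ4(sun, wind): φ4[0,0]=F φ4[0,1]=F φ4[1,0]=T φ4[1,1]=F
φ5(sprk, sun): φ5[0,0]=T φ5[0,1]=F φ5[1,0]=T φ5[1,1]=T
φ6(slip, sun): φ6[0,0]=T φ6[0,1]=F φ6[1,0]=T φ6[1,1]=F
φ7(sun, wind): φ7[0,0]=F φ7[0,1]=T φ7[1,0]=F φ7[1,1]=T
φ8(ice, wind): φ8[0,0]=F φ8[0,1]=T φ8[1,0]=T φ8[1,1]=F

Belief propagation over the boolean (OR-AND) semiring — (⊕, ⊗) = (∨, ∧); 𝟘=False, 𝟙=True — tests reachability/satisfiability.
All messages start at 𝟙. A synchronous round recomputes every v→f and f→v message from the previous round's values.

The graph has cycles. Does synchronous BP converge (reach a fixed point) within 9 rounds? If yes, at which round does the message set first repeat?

init: all messages = 𝟙 over 2 values
r1 m[φ0→slip] = [T, T]
r1 m[φ0→ice] = [T, T]
r1 m[φ1→ice] = [T, T]
r1 m[φ1→wind] = [T, T]
r1 m[φ2→slip] = [T, T]
r1 m[φ2→sun] = [T, T]
r1 m[φ3→sprk] = [T, T]
r1 m[φ3→wind] = [T, T]
r1 m[φ4→sun] = [F, T]
r1 m[φ4→wind] = [T, F]
r1 m[φ5→sprk] = [T, T]
r1 m[φ5→sun] = [T, T]
r1 m[φ6→slip] = [T, T]
r1 m[φ6→sun] = [T, F]
r1 m[φ7→sun] = [T, T]
r1 m[φ7→wind] = [F, T]
r1 m[φ8→ice] = [T, T]
r1 m[φ8→wind] = [T, T]
r1 m[slip→φ0] = [T, T]
r1 m[slip→φ2] = [T, T]
r1 m[slip→φ6] = [T, T]
r1 m[sprk→φ3] = [T, T]
r1 m[sprk→φ5] = [T, T]
r1 m[sun→φ2] = [T, T]
r1 m[sun→φ4] = [T, T]
r1 m[sun→φ5] = [T, T]
r1 m[sun→φ6] = [T, T]
r1 m[sun→φ7] = [T, T]
r1 m[ice→φ0] = [T, T]
r1 m[ice→φ1] = [T, T]
r1 m[ice→φ8] = [T, T]
r1 m[wind→φ1] = [T, T]
r1 m[wind→φ3] = [T, T]
r1 m[wind→φ4] = [T, T]
r1 m[wind→φ7] = [T, T]
r1 m[wind→φ8] = [T, T]
r2 m[φ0→slip] = [T, T]
r2 m[φ0→ice] = [T, T]
r2 m[φ1→ice] = [T, T]
r2 m[φ1→wind] = [T, T]
r2 m[φ2→slip] = [T, T]
r2 m[φ2→sun] = [T, T]
r2 m[φ3→sprk] = [T, T]
r2 m[φ3→wind] = [T, T]
r2 m[φ4→sun] = [F, T]
r2 m[φ4→wind] = [T, F]
r2 m[φ5→sprk] = [T, T]
r2 m[φ5→sun] = [T, T]
r2 m[φ6→slip] = [T, T]
r2 m[φ6→sun] = [T, F]
r2 m[φ7→sun] = [T, T]
r2 m[φ7→wind] = [F, T]
r2 m[φ8→ice] = [T, T]
r2 m[φ8→wind] = [T, T]
r2 m[slip→φ0] = [T, T]
r2 m[slip→φ2] = [T, T]
r2 m[slip→φ6] = [T, T]
r2 m[sprk→φ3] = [T, T]
r2 m[sprk→φ5] = [T, T]
r2 m[sun→φ2] = [F, F]
r2 m[sun→φ4] = [T, F]
r2 m[sun→φ5] = [F, F]
r2 m[sun→φ6] = [F, T]
r2 m[sun→φ7] = [F, F]
r2 m[ice→φ0] = [T, T]
r2 m[ice→φ1] = [T, T]
r2 m[ice→φ8] = [T, T]
r2 m[wind→φ1] = [F, F]
r2 m[wind→φ3] = [F, F]
r2 m[wind→φ4] = [F, T]
r2 m[wind→φ7] = [T, F]
r2 m[wind→φ8] = [F, F]
r3 m[φ0→slip] = [T, T]
r3 m[φ0→ice] = [T, T]
r3 m[φ1→ice] = [F, F]
r3 m[φ1→wind] = [T, T]
r3 m[φ2→slip] = [F, F]
r3 m[φ2→sun] = [T, T]
r3 m[φ3→sprk] = [F, F]
r3 m[φ3→wind] = [T, T]
r3 m[φ4→sun] = [F, F]
r3 m[φ4→wind] = [F, F]
r3 m[φ5→sprk] = [F, F]
r3 m[φ5→sun] = [T, T]
r3 m[φ6→slip] = [F, F]
r3 m[φ6→sun] = [T, F]
r3 m[φ7→sun] = [F, F]
r3 m[φ7→wind] = [F, F]
r3 m[φ8→ice] = [F, F]
r3 m[φ8→wind] = [T, T]
r3 m[slip→φ0] = [T, T]
r3 m[slip→φ2] = [T, T]
r3 m[slip→φ6] = [T, T]
r3 m[sprk→φ3] = [T, T]
r3 m[sprk→φ5] = [T, T]
r3 m[sun→φ2] = [F, F]
r3 m[sun→φ4] = [T, F]
r3 m[sun→φ5] = [F, F]
r3 m[sun→φ6] = [F, T]
r3 m[sun→φ7] = [F, F]
r3 m[ice→φ0] = [T, T]
r3 m[ice→φ1] = [T, T]
r3 m[ice→φ8] = [T, T]
r3 m[wind→φ1] = [F, F]
r3 m[wind→φ3] = [F, F]
r3 m[wind→φ4] = [F, T]
r3 m[wind→φ7] = [T, F]
r3 m[wind→φ8] = [F, F]
r4 m[φ0→slip] = [T, T]
r4 m[φ0→ice] = [T, T]
r4 m[φ1→ice] = [F, F]
r4 m[φ1→wind] = [T, T]
r4 m[φ2→slip] = [F, F]
r4 m[φ2→sun] = [T, T]
r4 m[φ3→sprk] = [F, F]
r4 m[φ3→wind] = [T, T]
r4 m[φ4→sun] = [F, F]
r4 m[φ4→wind] = [F, F]
r4 m[φ5→sprk] = [F, F]
r4 m[φ5→sun] = [T, T]
r4 m[φ6→slip] = [F, F]
r4 m[φ6→sun] = [T, F]
r4 m[φ7→sun] = [F, F]
r4 m[φ7→wind] = [F, F]
r4 m[φ8→ice] = [F, F]
r4 m[φ8→wind] = [T, T]
r4 m[slip→φ0] = [F, F]
r4 m[slip→φ2] = [F, F]
r4 m[slip→φ6] = [F, F]
r4 m[sprk→φ3] = [F, F]
r4 m[sprk→φ5] = [F, F]
r4 m[sun→φ2] = [F, F]
r4 m[sun→φ4] = [F, F]
r4 m[sun→φ5] = [F, F]
r4 m[sun→φ6] = [F, F]
r4 m[sun→φ7] = [F, F]
r4 m[ice→φ0] = [F, F]
r4 m[ice→φ1] = [F, F]
r4 m[ice→φ8] = [F, F]
r4 m[wind→φ1] = [F, F]
r4 m[wind→φ3] = [F, F]
r4 m[wind→φ4] = [F, F]
r4 m[wind→φ7] = [F, F]
r4 m[wind→φ8] = [F, F]
r5 m[φ0→slip] = [F, F]
r5 m[φ0→ice] = [F, F]
r5 m[φ1→ice] = [F, F]
r5 m[φ1→wind] = [F, F]
r5 m[φ2→slip] = [F, F]
r5 m[φ2→sun] = [F, F]
r5 m[φ3→sprk] = [F, F]
r5 m[φ3→wind] = [F, F]
r5 m[φ4→sun] = [F, F]
r5 m[φ4→wind] = [F, F]
r5 m[φ5→sprk] = [F, F]
r5 m[φ5→sun] = [F, F]
r5 m[φ6→slip] = [F, F]
r5 m[φ6→sun] = [F, F]
r5 m[φ7→sun] = [F, F]
r5 m[φ7→wind] = [F, F]
r5 m[φ8→ice] = [F, F]
r5 m[φ8→wind] = [F, F]
r5 m[slip→φ0] = [F, F]
r5 m[slip→φ2] = [F, F]
r5 m[slip→φ6] = [F, F]
r5 m[sprk→φ3] = [F, F]
r5 m[sprk→φ5] = [F, F]
r5 m[sun→φ2] = [F, F]
r5 m[sun→φ4] = [F, F]
r5 m[sun→φ5] = [F, F]
r5 m[sun→φ6] = [F, F]
r5 m[sun→φ7] = [F, F]
r5 m[ice→φ0] = [F, F]
r5 m[ice→φ1] = [F, F]
r5 m[ice→φ8] = [F, F]
r5 m[wind→φ1] = [F, F]
r5 m[wind→φ3] = [F, F]
r5 m[wind→φ4] = [F, F]
r5 m[wind→φ7] = [F, F]
r5 m[wind→φ8] = [F, F]
r6 m[φ0→slip] = [F, F]
r6 m[φ0→ice] = [F, F]
r6 m[φ1→ice] = [F, F]
r6 m[φ1→wind] = [F, F]
r6 m[φ2→slip] = [F, F]
r6 m[φ2→sun] = [F, F]
r6 m[φ3→sprk] = [F, F]
r6 m[φ3→wind] = [F, F]
r6 m[φ4→sun] = [F, F]
r6 m[φ4→wind] = [F, F]
r6 m[φ5→sprk] = [F, F]
r6 m[φ5→sun] = [F, F]
r6 m[φ6→slip] = [F, F]
r6 m[φ6→sun] = [F, F]
r6 m[φ7→sun] = [F, F]
r6 m[φ7→wind] = [F, F]
r6 m[φ8→ice] = [F, F]
r6 m[φ8→wind] = [F, F]
r6 m[slip→φ0] = [F, F]
r6 m[slip→φ2] = [F, F]
r6 m[slip→φ6] = [F, F]
r6 m[sprk→φ3] = [F, F]
r6 m[sprk→φ5] = [F, F]
r6 m[sun→φ2] = [F, F]
r6 m[sun→φ4] = [F, F]
r6 m[sun→φ5] = [F, F]
r6 m[sun→φ6] = [F, F]
r6 m[sun→φ7] = [F, F]
r6 m[ice→φ0] = [F, F]
r6 m[ice→φ1] = [F, F]
r6 m[ice→φ8] = [F, F]
r6 m[wind→φ1] = [F, F]
r6 m[wind→φ3] = [F, F]
r6 m[wind→φ4] = [F, F]
r6 m[wind→φ7] = [F, F]
r6 m[wind→φ8] = [F, F]
fixed point reached at round 6
messages reach a fixed point at round 6

CONVERGED at round 6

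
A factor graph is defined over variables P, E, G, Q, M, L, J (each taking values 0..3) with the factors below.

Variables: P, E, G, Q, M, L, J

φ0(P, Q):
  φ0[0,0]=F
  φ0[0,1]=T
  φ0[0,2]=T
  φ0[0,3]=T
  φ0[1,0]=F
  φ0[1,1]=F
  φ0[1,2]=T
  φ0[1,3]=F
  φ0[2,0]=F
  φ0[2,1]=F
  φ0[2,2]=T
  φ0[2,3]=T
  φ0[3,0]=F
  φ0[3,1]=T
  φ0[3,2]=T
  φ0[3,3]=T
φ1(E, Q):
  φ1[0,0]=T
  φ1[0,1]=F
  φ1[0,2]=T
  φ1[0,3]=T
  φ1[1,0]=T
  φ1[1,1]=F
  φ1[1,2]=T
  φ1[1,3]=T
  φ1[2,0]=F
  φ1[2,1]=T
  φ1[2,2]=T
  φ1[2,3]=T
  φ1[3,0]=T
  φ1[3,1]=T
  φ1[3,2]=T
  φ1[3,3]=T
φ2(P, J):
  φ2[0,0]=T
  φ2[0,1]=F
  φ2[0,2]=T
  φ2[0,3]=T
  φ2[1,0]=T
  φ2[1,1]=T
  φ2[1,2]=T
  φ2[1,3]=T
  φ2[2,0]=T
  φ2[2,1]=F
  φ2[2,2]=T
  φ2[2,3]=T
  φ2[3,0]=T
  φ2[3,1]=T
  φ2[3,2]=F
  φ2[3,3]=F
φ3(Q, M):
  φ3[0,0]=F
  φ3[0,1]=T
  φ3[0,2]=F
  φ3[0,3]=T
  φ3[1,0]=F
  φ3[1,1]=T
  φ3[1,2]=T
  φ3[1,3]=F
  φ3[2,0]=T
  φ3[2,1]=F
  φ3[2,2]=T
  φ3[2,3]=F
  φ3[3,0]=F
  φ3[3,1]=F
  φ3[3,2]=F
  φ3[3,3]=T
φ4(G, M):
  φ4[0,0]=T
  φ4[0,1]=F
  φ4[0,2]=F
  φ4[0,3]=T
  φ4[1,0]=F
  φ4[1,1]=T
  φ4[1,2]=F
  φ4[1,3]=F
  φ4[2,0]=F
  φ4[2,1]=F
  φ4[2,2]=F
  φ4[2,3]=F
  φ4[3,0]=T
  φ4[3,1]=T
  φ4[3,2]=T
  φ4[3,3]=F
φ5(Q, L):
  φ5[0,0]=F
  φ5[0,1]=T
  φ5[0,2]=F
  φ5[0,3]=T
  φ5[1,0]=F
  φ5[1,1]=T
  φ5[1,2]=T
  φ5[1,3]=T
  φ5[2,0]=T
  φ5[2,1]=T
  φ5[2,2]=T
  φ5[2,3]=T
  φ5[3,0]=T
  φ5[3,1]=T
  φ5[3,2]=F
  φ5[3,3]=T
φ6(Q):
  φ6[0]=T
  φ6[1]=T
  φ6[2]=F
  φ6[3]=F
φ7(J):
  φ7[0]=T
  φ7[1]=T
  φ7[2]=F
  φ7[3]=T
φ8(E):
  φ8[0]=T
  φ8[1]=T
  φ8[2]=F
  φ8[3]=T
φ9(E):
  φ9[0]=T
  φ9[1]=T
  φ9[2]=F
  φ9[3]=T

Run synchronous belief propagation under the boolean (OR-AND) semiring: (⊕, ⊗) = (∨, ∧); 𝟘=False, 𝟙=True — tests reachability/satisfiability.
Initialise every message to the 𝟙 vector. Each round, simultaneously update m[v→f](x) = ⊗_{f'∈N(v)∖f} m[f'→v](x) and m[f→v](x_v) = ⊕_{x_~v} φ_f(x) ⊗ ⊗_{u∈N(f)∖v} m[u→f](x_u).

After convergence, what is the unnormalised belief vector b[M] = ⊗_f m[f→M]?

b[M] = [F, T, T, F]

init: all messages = 𝟙 over 4 values
r1 m[φ0→P] = [T, T, T, T]
r1 m[φ0→Q] = [F, T, T, T]
r1 m[φ1→E] = [T, T, T, T]
r1 m[φ1→Q] = [T, T, T, T]
r1 m[φ2→P] = [T, T, T, T]
r1 m[φ2→J] = [T, T, T, T]
r1 m[φ3→Q] = [T, T, T, T]
r1 m[φ3→M] = [T, T, T, T]
r1 m[φ4→G] = [T, T, F, T]
r1 m[φ4→M] = [T, T, T, T]
r1 m[φ5→Q] = [T, T, T, T]
r1 m[φ5→L] = [T, T, T, T]
r1 m[φ6→Q] = [T, T, F, F]
r1 m[φ7→J] = [T, T, F, T]
r1 m[φ8→E] = [T, T, F, T]
r1 m[φ9→E] = [T, T, F, T]
r1 m[P→φ0] = [T, T, T, T]
r1 m[P→φ2] = [T, T, T, T]
r1 m[E→φ1] = [T, T, T, T]
r1 m[E→φ8] = [T, T, T, T]
r1 m[E→φ9] = [T, T, T, T]
r1 m[G→φ4] = [T, T, T, T]
r1 m[Q→φ0] = [T, T, T, T]
r1 m[Q→φ1] = [T, T, T, T]
r1 m[Q→φ3] = [T, T, T, T]
r1 m[Q→φ5] = [T, T, T, T]
r1 m[Q→φ6] = [T, T, T, T]
r1 m[M→φ3] = [T, T, T, T]
r1 m[M→φ4] = [T, T, T, T]
r1 m[L→φ5] = [T, T, T, T]
r1 m[J→φ2] = [T, T, T, T]
r1 m[J→φ7] = [T, T, T, T]
r2 m[φ0→P] = [T, T, T, T]
r2 m[φ0→Q] = [F, T, T, T]
r2 m[φ1→E] = [T, T, T, T]
r2 m[φ1→Q] = [T, T, T, T]
r2 m[φ2→P] = [T, T, T, T]
r2 m[φ2→J] = [T, T, T, T]
r2 m[φ3→Q] = [T, T, T, T]
r2 m[φ3→M] = [T, T, T, T]
r2 m[φ4→G] = [T, T, F, T]
r2 m[φ4→M] = [T, T, T, T]
r2 m[φ5→Q] = [T, T, T, T]
r2 m[φ5→L] = [T, T, T, T]
r2 m[φ6→Q] = [T, T, F, F]
r2 m[φ7→J] = [T, T, F, T]
r2 m[φ8→E] = [T, T, F, T]
r2 m[φ9→E] = [T, T, F, T]
r2 m[P→φ0] = [T, T, T, T]
r2 m[P→φ2] = [T, T, T, T]
r2 m[E→φ1] = [T, T, F, T]
r2 m[E→φ8] = [T, T, F, T]
r2 m[E→φ9] = [T, T, F, T]
r2 m[G→φ4] = [T, T, T, T]
r2 m[Q→φ0] = [T, T, F, F]
r2 m[Q→φ1] = [F, T, F, F]
r2 m[Q→φ3] = [F, T, F, F]
r2 m[Q→φ5] = [F, T, F, F]
r2 m[Q→φ6] = [F, T, T, T]
r2 m[M→φ3] = [T, T, T, T]
r2 m[M→φ4] = [T, T, T, T]
r2 m[L→φ5] = [T, T, T, T]
r2 m[J→φ2] = [T, T, F, T]
r2 m[J→φ7] = [T, T, T, T]
r3 m[φ0→P] = [T, F, F, T]
r3 m[φ0→Q] = [F, T, T, T]
r3 m[φ1→E] = [F, F, T, T]
r3 m[φ1→Q] = [T, T, T, T]
r3 m[φ2→P] = [T, T, T, T]
r3 m[φ2→J] = [T, T, T, T]
r3 m[φ3→Q] = [T, T, T, T]
r3 m[φ3→M] = [F, T, T, F]
r3 m[φ4→G] = [T, T, F, T]
r3 m[φ4→M] = [T, T, T, T]
r3 m[φ5→Q] = [T, T, T, T]
r3 m[φ5→L] = [F, T, T, T]
r3 m[φ6→Q] = [T, T, F, F]
r3 m[φ7→J] = [T, T, F, T]
r3 m[φ8→E] = [T, T, F, T]
r3 m[φ9→E] = [T, T, F, T]
r3 m[P→φ0] = [T, T, T, T]
r3 m[P→φ2] = [T, T, T, T]
r3 m[E→φ1] = [T, T, F, T]
r3 m[E→φ8] = [T, T, F, T]
r3 m[E→φ9] = [T, T, F, T]
r3 m[G→φ4] = [T, T, T, T]
r3 m[Q→φ0] = [T, T, F, F]
r3 m[Q→φ1] = [F, T, F, F]
r3 m[Q→φ3] = [F, T, F, F]
r3 m[Q→φ5] = [F, T, F, F]
r3 m[Q→φ6] = [F, T, T, T]
r3 m[M→φ3] = [T, T, T, T]
r3 m[M→φ4] = [T, T, T, T]
r3 m[L→φ5] = [T, T, T, T]
r3 m[J→φ2] = [T, T, F, T]
r3 m[J→φ7] = [T, T, T, T]
r4 m[φ0→P] = [T, F, F, T]
r4 m[φ0→Q] = [F, T, T, T]
r4 m[φ1→E] = [F, F, T, T]
r4 m[φ1→Q] = [T, T, T, T]
r4 m[φ2→P] = [T, T, T, T]
r4 m[φ2→J] = [T, T, T, T]
r4 m[φ3→Q] = [T, T, T, T]
r4 m[φ3→M] = [F, T, T, F]
r4 m[φ4→G] = [T, T, F, T]
r4 m[φ4→M] = [T, T, T, T]
r4 m[φ5→Q] = [T, T, T, T]
r4 m[φ5→L] = [F, T, T, T]
r4 m[φ6→Q] = [T, T, F, F]
r4 m[φ7→J] = [T, T, F, T]
r4 m[φ8→E] = [T, T, F, T]
r4 m[φ9→E] = [T, T, F, T]
r4 m[P→φ0] = [T, T, T, T]
r4 m[P→φ2] = [T, F, F, T]
r4 m[E→φ1] = [T, T, F, T]
r4 m[E→φ8] = [F, F, F, T]
r4 m[E→φ9] = [F, F, F, T]
r4 m[G→φ4] = [T, T, T, T]
r4 m[Q→φ0] = [T, T, F, F]
r4 m[Q→φ1] = [F, T, F, F]
r4 m[Q→φ3] = [F, T, F, F]
r4 m[Q→φ5] = [F, T, F, F]
r4 m[Q→φ6] = [F, T, T, T]
r4 m[M→φ3] = [T, T, T, T]
r4 m[M→φ4] = [F, T, T, F]
r4 m[L→φ5] = [T, T, T, T]
r4 m[J→φ2] = [T, T, F, T]
r4 m[J→φ7] = [T, T, T, T]
r5 m[φ0→P] = [T, F, F, T]
r5 m[φ0→Q] = [F, T, T, T]
r5 m[φ1→E] = [F, F, T, T]
r5 m[φ1→Q] = [T, T, T, T]
r5 m[φ2→P] = [T, T, T, T]
r5 m[φ2→J] = [T, T, T, T]
r5 m[φ3→Q] = [T, T, T, T]
r5 m[φ3→M] = [F, T, T, F]
r5 m[φ4→G] = [F, T, F, T]
r5 m[φ4→M] = [T, T, T, T]
r5 m[φ5→Q] = [T, T, T, T]
r5 m[φ5→L] = [F, T, T, T]
r5 m[φ6→Q] = [T, T, F, F]
r5 m[φ7→J] = [T, T, F, T]
r5 m[φ8→E] = [T, T, F, T]
r5 m[φ9→E] = [T, T, F, T]
r5 m[P→φ0] = [T, T, T, T]
r5 m[P→φ2] = [T, F, F, T]
r5 m[E→φ1] = [T, T, F, T]
r5 m[E→φ8] = [F, F, F, T]
r5 m[E→φ9] = [F, F, F, T]
r5 m[G→φ4] = [T, T, T, T]
r5 m[Q→φ0] = [T, T, F, F]
r5 m[Q→φ1] = [F, T, F, F]
r5 m[Q→φ3] = [F, T, F, F]
r5 m[Q→φ5] = [F, T, F, F]
r5 m[Q→φ6] = [F, T, T, T]
r5 m[M→φ3] = [T, T, T, T]
r5 m[M→φ4] = [F, T, T, F]
r5 m[L→φ5] = [T, T, T, T]
r5 m[J→φ2] = [T, T, F, T]
r5 m[J→φ7] = [T, T, T, T]
r6 m[φ0→P] = [T, F, F, T]
r6 m[φ0→Q] = [F, T, T, T]
r6 m[φ1→E] = [F, F, T, T]
r6 m[φ1→Q] = [T, T, T, T]
r6 m[φ2→P] = [T, T, T, T]
r6 m[φ2→J] = [T, T, T, T]
r6 m[φ3→Q] = [T, T, T, T]
r6 m[φ3→M] = [F, T, T, F]
r6 m[φ4→G] = [F, T, F, T]
r6 m[φ4→M] = [T, T, T, T]
r6 m[φ5→Q] = [T, T, T, T]
r6 m[φ5→L] = [F, T, T, T]
r6 m[φ6→Q] = [T, T, F, F]
r6 m[φ7→J] = [T, T, F, T]
r6 m[φ8→E] = [T, T, F, T]
r6 m[φ9→E] = [T, T, F, T]
r6 m[P→φ0] = [T, T, T, T]
r6 m[P→φ2] = [T, F, F, T]
r6 m[E→φ1] = [T, T, F, T]
r6 m[E→φ8] = [F, F, F, T]
r6 m[E→φ9] = [F, F, F, T]
r6 m[G→φ4] = [T, T, T, T]
r6 m[Q→φ0] = [T, T, F, F]
r6 m[Q→φ1] = [F, T, F, F]
r6 m[Q→φ3] = [F, T, F, F]
r6 m[Q→φ5] = [F, T, F, F]
r6 m[Q→φ6] = [F, T, T, T]
r6 m[M→φ3] = [T, T, T, T]
r6 m[M→φ4] = [F, T, T, F]
r6 m[L→φ5] = [T, T, T, T]
r6 m[J→φ2] = [T, T, F, T]
r6 m[J→φ7] = [T, T, T, T]
fixed point reached at round 6
b[M] = ⊗ incoming = [F, T, T, F]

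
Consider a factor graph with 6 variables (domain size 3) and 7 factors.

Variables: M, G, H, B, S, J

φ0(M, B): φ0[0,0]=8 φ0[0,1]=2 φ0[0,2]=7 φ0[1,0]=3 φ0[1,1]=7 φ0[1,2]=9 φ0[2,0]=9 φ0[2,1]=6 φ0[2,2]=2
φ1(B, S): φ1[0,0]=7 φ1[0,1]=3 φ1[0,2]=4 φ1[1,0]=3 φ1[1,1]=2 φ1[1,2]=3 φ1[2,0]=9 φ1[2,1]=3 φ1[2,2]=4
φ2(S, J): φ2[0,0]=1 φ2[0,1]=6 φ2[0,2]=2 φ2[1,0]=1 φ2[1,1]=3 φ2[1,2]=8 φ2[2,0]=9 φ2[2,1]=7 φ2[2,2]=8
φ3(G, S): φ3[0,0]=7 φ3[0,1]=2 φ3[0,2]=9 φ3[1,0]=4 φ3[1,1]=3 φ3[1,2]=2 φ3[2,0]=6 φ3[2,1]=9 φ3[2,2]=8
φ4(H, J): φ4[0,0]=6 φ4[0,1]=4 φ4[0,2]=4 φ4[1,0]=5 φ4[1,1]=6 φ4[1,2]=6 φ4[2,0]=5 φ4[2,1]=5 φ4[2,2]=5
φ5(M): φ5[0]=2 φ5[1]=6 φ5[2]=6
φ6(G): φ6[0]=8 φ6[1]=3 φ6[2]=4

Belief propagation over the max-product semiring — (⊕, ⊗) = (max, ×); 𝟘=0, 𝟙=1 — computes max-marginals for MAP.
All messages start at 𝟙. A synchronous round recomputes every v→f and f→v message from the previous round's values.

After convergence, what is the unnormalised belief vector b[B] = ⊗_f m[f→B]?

init: all messages = 𝟙 over 3 values
r1 m[φ0→M] = [8, 9, 9]
r1 m[φ0→B] = [9, 7, 9]
r1 m[φ1→B] = [7, 3, 9]
r1 m[φ1→S] = [9, 3, 4]
r1 m[φ2→S] = [6, 8, 9]
r1 m[φ2→J] = [9, 7, 8]
r1 m[φ3→G] = [9, 4, 9]
r1 m[φ3→S] = [7, 9, 9]
r1 m[φ4→H] = [6, 6, 5]
r1 m[φ4→J] = [6, 6, 6]
r1 m[φ5→M] = [2, 6, 6]
r1 m[φ6→G] = [8, 3, 4]
r1 m[M→φ0] = [1, 1, 1]
r1 m[M→φ5] = [1, 1, 1]
r1 m[G→φ3] = [1, 1, 1]
r1 m[G→φ6] = [1, 1, 1]
r1 m[H→φ4] = [1, 1, 1]
r1 m[B→φ0] = [1, 1, 1]
r1 m[B→φ1] = [1, 1, 1]
r1 m[S→φ1] = [1, 1, 1]
r1 m[S→φ2] = [1, 1, 1]
r1 m[S→φ3] = [1, 1, 1]
r1 m[J→φ2] = [1, 1, 1]
r1 m[J→φ4] = [1, 1, 1]
r2 m[φ0→M] = [8, 9, 9]
r2 m[φ0→B] = [9, 7, 9]
r2 m[φ1→B] = [7, 3, 9]
r2 m[φ1→S] = [9, 3, 4]
r2 m[φ2→S] = [6, 8, 9]
r2 m[φ2→J] = [9, 7, 8]
r2 m[φ3→G] = [9, 4, 9]
r2 m[φ3→S] = [7, 9, 9]
r2 m[φ4→H] = [6, 6, 5]
r2 m[φ4→J] = [6, 6, 6]
r2 m[φ5→M] = [2, 6, 6]
r2 m[φ6→G] = [8, 3, 4]
r2 m[M→φ0] = [2, 6, 6]
r2 m[M→φ5] = [8, 9, 9]
r2 m[G→φ3] = [8, 3, 4]
r2 m[G→φ6] = [9, 4, 9]
r2 m[H→φ4] = [1, 1, 1]
r2 m[B→φ0] = [7, 3, 9]
r2 m[B→φ1] = [9, 7, 9]
r2 m[S→φ1] = [42, 72, 81]
r2 m[S→φ2] = [63, 27, 36]
r2 m[S→φ3] = [54, 24, 36]
r2 m[J→φ2] = [6, 6, 6]
r2 m[J→φ4] = [9, 7, 8]
r3 m[φ0→M] = [63, 81, 63]
r3 m[φ0→B] = [54, 42, 54]
r3 m[φ1→B] = [324, 243, 378]
r3 m[φ1→S] = [81, 27, 36]
r3 m[φ2→S] = [36, 48, 54]
r3 m[φ2→J] = [324, 378, 288]
r3 m[φ3→G] = [378, 216, 324]
r3 m[φ3→S] = [56, 36, 72]
r3 m[φ4→H] = [54, 48, 45]
r3 m[φ4→J] = [6, 6, 6]
r3 m[φ5→M] = [2, 6, 6]
r3 m[φ6→G] = [8, 3, 4]
r3 m[M→φ0] = [2, 6, 6]
r3 m[M→φ5] = [8, 9, 9]
r3 m[G→φ3] = [8, 3, 4]
r3 m[G→φ6] = [9, 4, 9]
r3 m[H→φ4] = [1, 1, 1]
r3 m[B→φ0] = [7, 3, 9]
r3 m[B→φ1] = [9, 7, 9]
r3 m[S→φ1] = [42, 72, 81]
r3 m[S→φ2] = [63, 27, 36]
r3 m[S→φ3] = [54, 24, 36]
r3 m[J→φ2] = [6, 6, 6]
r3 m[J→φ4] = [9, 7, 8]
r4 m[φ0→M] = [63, 81, 63]
r4 m[φ0→B] = [54, 42, 54]
r4 m[φ1→B] = [324, 243, 378]
r4 m[φ1→S] = [81, 27, 36]
r4 m[φ2→S] = [36, 48, 54]
r4 m[φ2→J] = [324, 378, 288]
r4 m[φ3→G] = [378, 216, 324]
r4 m[φ3→S] = [56, 36, 72]
r4 m[φ4→H] = [54, 48, 45]
r4 m[φ4→J] = [6, 6, 6]
r4 m[φ5→M] = [2, 6, 6]
r4 m[φ6→G] = [8, 3, 4]
r4 m[M→φ0] = [2, 6, 6]
r4 m[M→φ5] = [63, 81, 63]
r4 m[G→φ3] = [8, 3, 4]
r4 m[G→φ6] = [378, 216, 324]
r4 m[H→φ4] = [1, 1, 1]
r4 m[B→φ0] = [324, 243, 378]
r4 m[B→φ1] = [54, 42, 54]
r4 m[S→φ1] = [2016, 1728, 3888]
r4 m[S→φ2] = [4536, 972, 2592]
r4 m[S→φ3] = [2916, 1296, 1944]
r4 m[J→φ2] = [6, 6, 6]
r4 m[J→φ4] = [324, 378, 288]
r5 m[φ0→M] = [2646, 3402, 2916]
r5 m[φ0→B] = [54, 42, 54]
r5 m[φ1→B] = [15552, 11664, 18144]
r5 m[φ1→S] = [486, 162, 216]
r5 m[φ2→S] = [36, 48, 54]
r5 m[φ2→J] = [23328, 27216, 20736]
r5 m[φ3→G] = [20412, 11664, 17496]
r5 m[φ3→S] = [56, 36, 72]
r5 m[φ4→H] = [1944, 2268, 1890]
r5 m[φ4→J] = [6, 6, 6]
r5 m[φ5→M] = [2, 6, 6]
r5 m[φ6→G] = [8, 3, 4]
r5 m[M→φ0] = [2, 6, 6]
r5 m[M→φ5] = [63, 81, 63]
r5 m[G→φ3] = [8, 3, 4]
r5 m[G→φ6] = [378, 216, 324]
r5 m[H→φ4] = [1, 1, 1]
r5 m[B→φ0] = [324, 243, 378]
r5 m[B→φ1] = [54, 42, 54]
r5 m[S→φ1] = [2016, 1728, 3888]
r5 m[S→φ2] = [4536, 972, 2592]
r5 m[S→φ3] = [2916, 1296, 1944]
r5 m[J→φ2] = [6, 6, 6]
r5 m[J→φ4] = [324, 378, 288]
r6 m[φ0→M] = [2646, 3402, 2916]
r6 m[φ0→B] = [54, 42, 54]
r6 m[φ1→B] = [15552, 11664, 18144]
r6 m[φ1→S] = [486, 162, 216]
r6 m[φ2→S] = [36, 48, 54]
r6 m[φ2→J] = [23328, 27216, 20736]
r6 m[φ3→G] = [20412, 11664, 17496]
r6 m[φ3→S] = [56, 36, 72]
r6 m[φ4→H] = [1944, 2268, 1890]
r6 m[φ4→J] = [6, 6, 6]
r6 m[φ5→M] = [2, 6, 6]
r6 m[φ6→G] = [8, 3, 4]
r6 m[M→φ0] = [2, 6, 6]
r6 m[M→φ5] = [2646, 3402, 2916]
r6 m[G→φ3] = [8, 3, 4]
r6 m[G→φ6] = [20412, 11664, 17496]
r6 m[H→φ4] = [1, 1, 1]
r6 m[B→φ0] = [15552, 11664, 18144]
r6 m[B→φ1] = [54, 42, 54]
r6 m[S→φ1] = [2016, 1728, 3888]
r6 m[S→φ2] = [27216, 5832, 15552]
r6 m[S→φ3] = [17496, 7776, 11664]
r6 m[J→φ2] = [6, 6, 6]
r6 m[J→φ4] = [23328, 27216, 20736]
r7 m[φ0→M] = [127008, 163296, 139968]
r7 m[φ0→B] = [54, 42, 54]
r7 m[φ1→B] = [15552, 11664, 18144]
r7 m[φ1→S] = [486, 162, 216]
r7 m[φ2→S] = [36, 48, 54]
r7 m[φ2→J] = [139968, 163296, 124416]
r7 m[φ3→G] = [122472, 69984, 104976]
r7 m[φ3→S] = [56, 36, 72]
r7 m[φ4→H] = [139968, 163296, 136080]
r7 m[φ4→J] = [6, 6, 6]
r7 m[φ5→M] = [2, 6, 6]
r7 m[φ6→G] = [8, 3, 4]
r7 m[M→φ0] = [2, 6, 6]
r7 m[M→φ5] = [2646, 3402, 2916]
r7 m[G→φ3] = [8, 3, 4]
r7 m[G→φ6] = [20412, 11664, 17496]
r7 m[H→φ4] = [1, 1, 1]
r7 m[B→φ0] = [15552, 11664, 18144]
r7 m[B→φ1] = [54, 42, 54]
r7 m[S→φ1] = [2016, 1728, 3888]
r7 m[S→φ2] = [27216, 5832, 15552]
r7 m[S→φ3] = [17496, 7776, 11664]
r7 m[J→φ2] = [6, 6, 6]
r7 m[J→φ4] = [23328, 27216, 20736]
r8 m[φ0→M] = [127008, 163296, 139968]
r8 m[φ0→B] = [54, 42, 54]
r8 m[φ1→B] = [15552, 11664, 18144]
r8 m[φ1→S] = [486, 162, 216]
r8 m[φ2→S] = [36, 48, 54]
r8 m[φ2→J] = [139968, 163296, 124416]
r8 m[φ3→G] = [122472, 69984, 104976]
r8 m[φ3→S] = [56, 36, 72]
r8 m[φ4→H] = [139968, 163296, 136080]
r8 m[φ4→J] = [6, 6, 6]
r8 m[φ5→M] = [2, 6, 6]
r8 m[φ6→G] = [8, 3, 4]
r8 m[M→φ0] = [2, 6, 6]
r8 m[M→φ5] = [127008, 163296, 139968]
r8 m[G→φ3] = [8, 3, 4]
r8 m[G→φ6] = [122472, 69984, 104976]
r8 m[H→φ4] = [1, 1, 1]
r8 m[B→φ0] = [15552, 11664, 18144]
r8 m[B→φ1] = [54, 42, 54]
r8 m[S→φ1] = [2016, 1728, 3888]
r8 m[S→φ2] = [27216, 5832, 15552]
r8 m[S→φ3] = [17496, 7776, 11664]
r8 m[J→φ2] = [6, 6, 6]
r8 m[J→φ4] = [139968, 163296, 124416]
r9 m[φ0→M] = [127008, 163296, 139968]
r9 m[φ0→B] = [54, 42, 54]
r9 m[φ1→B] = [15552, 11664, 18144]
r9 m[φ1→S] = [486, 162, 216]
r9 m[φ2→S] = [36, 48, 54]
r9 m[φ2→J] = [139968, 163296, 124416]
r9 m[φ3→G] = [122472, 69984, 104976]
r9 m[φ3→S] = [56, 36, 72]
r9 m[φ4→H] = [839808, 979776, 816480]
r9 m[φ4→J] = [6, 6, 6]
r9 m[φ5→M] = [2, 6, 6]
r9 m[φ6→G] = [8, 3, 4]
r9 m[M→φ0] = [2, 6, 6]
r9 m[M→φ5] = [127008, 163296, 139968]
r9 m[G→φ3] = [8, 3, 4]
r9 m[G→φ6] = [122472, 69984, 104976]
r9 m[H→φ4] = [1, 1, 1]
r9 m[B→φ0] = [15552, 11664, 18144]
r9 m[B→φ1] = [54, 42, 54]
r9 m[S→φ1] = [2016, 1728, 3888]
r9 m[S→φ2] = [27216, 5832, 15552]
r9 m[S→φ3] = [17496, 7776, 11664]
r9 m[J→φ2] = [6, 6, 6]
r9 m[J→φ4] = [139968, 163296, 124416]
r10 m[φ0→M] = [127008, 163296, 139968]
r10 m[φ0→B] = [54, 42, 54]
r10 m[φ1→B] = [15552, 11664, 18144]
r10 m[φ1→S] = [486, 162, 216]
r10 m[φ2→S] = [36, 48, 54]
r10 m[φ2→J] = [139968, 163296, 124416]
r10 m[φ3→G] = [122472, 69984, 104976]
r10 m[φ3→S] = [56, 36, 72]
r10 m[φ4→H] = [839808, 979776, 816480]
r10 m[φ4→J] = [6, 6, 6]
r10 m[φ5→M] = [2, 6, 6]
r10 m[φ6→G] = [8, 3, 4]
r10 m[M→φ0] = [2, 6, 6]
r10 m[M→φ5] = [127008, 163296, 139968]
r10 m[G→φ3] = [8, 3, 4]
r10 m[G→φ6] = [122472, 69984, 104976]
r10 m[H→φ4] = [1, 1, 1]
r10 m[B→φ0] = [15552, 11664, 18144]
r10 m[B→φ1] = [54, 42, 54]
r10 m[S→φ1] = [2016, 1728, 3888]
r10 m[S→φ2] = [27216, 5832, 15552]
r10 m[S→φ3] = [17496, 7776, 11664]
r10 m[J→φ2] = [6, 6, 6]
r10 m[J→φ4] = [139968, 163296, 124416]
fixed point reached at round 10
b[B] = ⊗ incoming = [839808, 489888, 979776]

b[B] = [839808, 489888, 979776]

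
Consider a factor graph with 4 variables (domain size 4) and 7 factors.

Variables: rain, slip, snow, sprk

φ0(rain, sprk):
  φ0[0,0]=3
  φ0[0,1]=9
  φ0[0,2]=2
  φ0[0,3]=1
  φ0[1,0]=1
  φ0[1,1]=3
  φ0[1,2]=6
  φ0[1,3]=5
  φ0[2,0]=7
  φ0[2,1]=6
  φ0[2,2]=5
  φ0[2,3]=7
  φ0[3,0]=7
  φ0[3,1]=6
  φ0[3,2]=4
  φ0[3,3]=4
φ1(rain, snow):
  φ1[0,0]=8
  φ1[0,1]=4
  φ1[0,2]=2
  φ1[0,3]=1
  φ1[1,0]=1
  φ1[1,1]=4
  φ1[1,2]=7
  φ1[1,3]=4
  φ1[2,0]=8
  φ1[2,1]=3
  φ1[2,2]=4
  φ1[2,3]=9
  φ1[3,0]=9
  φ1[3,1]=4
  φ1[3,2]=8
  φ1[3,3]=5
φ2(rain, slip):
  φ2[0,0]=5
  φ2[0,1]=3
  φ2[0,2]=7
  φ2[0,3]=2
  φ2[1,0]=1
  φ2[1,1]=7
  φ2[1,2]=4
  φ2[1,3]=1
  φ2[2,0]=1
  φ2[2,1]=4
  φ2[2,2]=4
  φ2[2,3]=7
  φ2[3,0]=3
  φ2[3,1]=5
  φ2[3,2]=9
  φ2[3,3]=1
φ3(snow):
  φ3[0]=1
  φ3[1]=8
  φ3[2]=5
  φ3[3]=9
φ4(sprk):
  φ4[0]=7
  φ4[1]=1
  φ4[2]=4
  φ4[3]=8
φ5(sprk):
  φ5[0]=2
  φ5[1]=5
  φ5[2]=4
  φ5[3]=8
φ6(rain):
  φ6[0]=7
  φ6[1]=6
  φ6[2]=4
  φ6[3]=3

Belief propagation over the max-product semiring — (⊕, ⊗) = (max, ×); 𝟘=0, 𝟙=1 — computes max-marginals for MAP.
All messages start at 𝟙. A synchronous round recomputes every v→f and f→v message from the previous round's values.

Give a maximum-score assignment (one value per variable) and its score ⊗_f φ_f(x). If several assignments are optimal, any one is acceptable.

assignment: (rain=2, slip=3, snow=3, sprk=3); score = 1016064

init: all messages = 𝟙 over 4 values
r1 m[φ0→rain] = [9, 6, 7, 7]
r1 m[φ0→sprk] = [7, 9, 6, 7]
r1 m[φ1→rain] = [8, 7, 9, 9]
r1 m[φ1→snow] = [9, 4, 8, 9]
r1 m[φ2→rain] = [7, 7, 7, 9]
r1 m[φ2→slip] = [5, 7, 9, 7]
r1 m[φ3→snow] = [1, 8, 5, 9]
r1 m[φ4→sprk] = [7, 1, 4, 8]
r1 m[φ5→sprk] = [2, 5, 4, 8]
r1 m[φ6→rain] = [7, 6, 4, 3]
r1 m[rain→φ0] = [1, 1, 1, 1]
r1 m[rain→φ1] = [1, 1, 1, 1]
r1 m[rain→φ2] = [1, 1, 1, 1]
r1 m[rain→φ6] = [1, 1, 1, 1]
r1 m[slip→φ2] = [1, 1, 1, 1]
r1 m[snow→φ1] = [1, 1, 1, 1]
r1 m[snow→φ3] = [1, 1, 1, 1]
r1 m[sprk→φ0] = [1, 1, 1, 1]
r1 m[sprk→φ4] = [1, 1, 1, 1]
r1 m[sprk→φ5] = [1, 1, 1, 1]
r2 m[φ0→rain] = [9, 6, 7, 7]
r2 m[φ0→sprk] = [7, 9, 6, 7]
r2 m[φ1→rain] = [8, 7, 9, 9]
r2 m[φ1→snow] = [9, 4, 8, 9]
r2 m[φ2→rain] = [7, 7, 7, 9]
r2 m[φ2→slip] = [5, 7, 9, 7]
r2 m[φ3→snow] = [1, 8, 5, 9]
r2 m[φ4→sprk] = [7, 1, 4, 8]
r2 m[φ5→sprk] = [2, 5, 4, 8]
r2 m[φ6→rain] = [7, 6, 4, 3]
r2 m[rain→φ0] = [392, 294, 252, 243]
r2 m[rain→φ1] = [441, 252, 196, 189]
r2 m[rain→φ2] = [504, 252, 252, 189]
r2 m[rain→φ6] = [504, 294, 441, 567]
r2 m[slip→φ2] = [1, 1, 1, 1]
r2 m[snow→φ1] = [1, 8, 5, 9]
r2 m[snow→φ3] = [9, 4, 8, 9]
r2 m[sprk→φ0] = [14, 5, 16, 64]
r2 m[sprk→φ4] = [14, 45, 24, 56]
r2 m[sprk→φ5] = [49, 9, 24, 56]
r3 m[φ0→rain] = [64, 320, 448, 256]
r3 m[φ0→sprk] = [1764, 3528, 1764, 1764]
r3 m[φ1→rain] = [32, 36, 81, 45]
r3 m[φ1→snow] = [3528, 1764, 1764, 1764]
r3 m[φ2→rain] = [7, 7, 7, 9]
r3 m[φ2→slip] = [2520, 1764, 3528, 1764]
r3 m[φ3→snow] = [1, 8, 5, 9]
r3 m[φ4→sprk] = [7, 1, 4, 8]
r3 m[φ5→sprk] = [2, 5, 4, 8]
r3 m[φ6→rain] = [7, 6, 4, 3]
r3 m[rain→φ0] = [392, 294, 252, 243]
r3 m[rain→φ1] = [441, 252, 196, 189]
r3 m[rain→φ2] = [504, 252, 252, 189]
r3 m[rain→φ6] = [504, 294, 441, 567]
r3 m[slip→φ2] = [1, 1, 1, 1]
r3 m[snow→φ1] = [1, 8, 5, 9]
r3 m[snow→φ3] = [9, 4, 8, 9]
r3 m[sprk→φ0] = [14, 5, 16, 64]
r3 m[sprk→φ4] = [14, 45, 24, 56]
r3 m[sprk→φ5] = [49, 9, 24, 56]
r4 m[φ0→rain] = [64, 320, 448, 256]
r4 m[φ0→sprk] = [1764, 3528, 1764, 1764]
r4 m[φ1→rain] = [32, 36, 81, 45]
r4 m[φ1→snow] = [3528, 1764, 1764, 1764]
r4 m[φ2→rain] = [7, 7, 7, 9]
r4 m[φ2→slip] = [2520, 1764, 3528, 1764]
r4 m[φ3→snow] = [1, 8, 5, 9]
r4 m[φ4→sprk] = [7, 1, 4, 8]
r4 m[φ5→sprk] = [2, 5, 4, 8]
r4 m[φ6→rain] = [7, 6, 4, 3]
r4 m[rain→φ0] = [1568, 1512, 2268, 1215]
r4 m[rain→φ1] = [3136, 13440, 12544, 6912]
r4 m[rain→φ2] = [14336, 69120, 145152, 34560]
r4 m[rain→φ6] = [14336, 80640, 254016, 103680]
r4 m[slip→φ2] = [1, 1, 1, 1]
r4 m[snow→φ1] = [1, 8, 5, 9]
r4 m[snow→φ3] = [3528, 1764, 1764, 1764]
r4 m[sprk→φ0] = [14, 5, 16, 64]
r4 m[sprk→φ4] = [3528, 17640, 7056, 14112]
r4 m[sprk→φ5] = [12348, 3528, 7056, 14112]
r5 m[φ0→rain] = [64, 320, 448, 256]
r5 m[φ0→sprk] = [15876, 14112, 11340, 15876]
r5 m[φ1→rain] = [32, 36, 81, 45]
r5 m[φ1→snow] = [100352, 53760, 94080, 112896]
r5 m[φ2→rain] = [7, 7, 7, 9]
r5 m[φ2→slip] = [145152, 580608, 580608, 1016064]
r5 m[φ3→snow] = [1, 8, 5, 9]
r5 m[φ4→sprk] = [7, 1, 4, 8]
r5 m[φ5→sprk] = [2, 5, 4, 8]
r5 m[φ6→rain] = [7, 6, 4, 3]
r5 m[rain→φ0] = [1568, 1512, 2268, 1215]
r5 m[rain→φ1] = [3136, 13440, 12544, 6912]
r5 m[rain→φ2] = [14336, 69120, 145152, 34560]
r5 m[rain→φ6] = [14336, 80640, 254016, 103680]
r5 m[slip→φ2] = [1, 1, 1, 1]
r5 m[snow→φ1] = [1, 8, 5, 9]
r5 m[snow→φ3] = [3528, 1764, 1764, 1764]
r5 m[sprk→φ0] = [14, 5, 16, 64]
r5 m[sprk→φ4] = [3528, 17640, 7056, 14112]
r5 m[sprk→φ5] = [12348, 3528, 7056, 14112]
r6 m[φ0→rain] = [64, 320, 448, 256]
r6 m[φ0→sprk] = [15876, 14112, 11340, 15876]
r6 m[φ1→rain] = [32, 36, 81, 45]
r6 m[φ1→snow] = [100352, 53760, 94080, 112896]
r6 m[φ2→rain] = [7, 7, 7, 9]
r6 m[φ2→slip] = [145152, 580608, 580608, 1016064]
r6 m[φ3→snow] = [1, 8, 5, 9]
r6 m[φ4→sprk] = [7, 1, 4, 8]
r6 m[φ5→sprk] = [2, 5, 4, 8]
r6 m[φ6→rain] = [7, 6, 4, 3]
r6 m[rain→φ0] = [1568, 1512, 2268, 1215]
r6 m[rain→φ1] = [3136, 13440, 12544, 6912]
r6 m[rain→φ2] = [14336, 69120, 145152, 34560]
r6 m[rain→φ6] = [14336, 80640, 254016, 103680]
r6 m[slip→φ2] = [1, 1, 1, 1]
r6 m[snow→φ1] = [1, 8, 5, 9]
r6 m[snow→φ3] = [100352, 53760, 94080, 112896]
r6 m[sprk→φ0] = [14, 5, 16, 64]
r6 m[sprk→φ4] = [31752, 70560, 45360, 127008]
r6 m[sprk→φ5] = [111132, 14112, 45360, 127008]
r7 m[φ0→rain] = [64, 320, 448, 256]
r7 m[φ0→sprk] = [15876, 14112, 11340, 15876]
r7 m[φ1→rain] = [32, 36, 81, 45]
r7 m[φ1→snow] = [100352, 53760, 94080, 112896]
r7 m[φ2→rain] = [7, 7, 7, 9]
r7 m[φ2→slip] = [145152, 580608, 580608, 1016064]
r7 m[φ3→snow] = [1, 8, 5, 9]
r7 m[φ4→sprk] = [7, 1, 4, 8]
r7 m[φ5→sprk] = [2, 5, 4, 8]
r7 m[φ6→rain] = [7, 6, 4, 3]
r7 m[rain→φ0] = [1568, 1512, 2268, 1215]
r7 m[rain→φ1] = [3136, 13440, 12544, 6912]
r7 m[rain→φ2] = [14336, 69120, 145152, 34560]
r7 m[rain→φ6] = [14336, 80640, 254016, 103680]
r7 m[slip→φ2] = [1, 1, 1, 1]
r7 m[snow→φ1] = [1, 8, 5, 9]
r7 m[snow→φ3] = [100352, 53760, 94080, 112896]
r7 m[sprk→φ0] = [14, 5, 16, 64]
r7 m[sprk→φ4] = [31752, 70560, 45360, 127008]
r7 m[sprk→φ5] = [111132, 14112, 45360, 127008]
fixed point reached at round 7
traceback from rain: (rain=2, slip=3, snow=3, sprk=3), score=1016064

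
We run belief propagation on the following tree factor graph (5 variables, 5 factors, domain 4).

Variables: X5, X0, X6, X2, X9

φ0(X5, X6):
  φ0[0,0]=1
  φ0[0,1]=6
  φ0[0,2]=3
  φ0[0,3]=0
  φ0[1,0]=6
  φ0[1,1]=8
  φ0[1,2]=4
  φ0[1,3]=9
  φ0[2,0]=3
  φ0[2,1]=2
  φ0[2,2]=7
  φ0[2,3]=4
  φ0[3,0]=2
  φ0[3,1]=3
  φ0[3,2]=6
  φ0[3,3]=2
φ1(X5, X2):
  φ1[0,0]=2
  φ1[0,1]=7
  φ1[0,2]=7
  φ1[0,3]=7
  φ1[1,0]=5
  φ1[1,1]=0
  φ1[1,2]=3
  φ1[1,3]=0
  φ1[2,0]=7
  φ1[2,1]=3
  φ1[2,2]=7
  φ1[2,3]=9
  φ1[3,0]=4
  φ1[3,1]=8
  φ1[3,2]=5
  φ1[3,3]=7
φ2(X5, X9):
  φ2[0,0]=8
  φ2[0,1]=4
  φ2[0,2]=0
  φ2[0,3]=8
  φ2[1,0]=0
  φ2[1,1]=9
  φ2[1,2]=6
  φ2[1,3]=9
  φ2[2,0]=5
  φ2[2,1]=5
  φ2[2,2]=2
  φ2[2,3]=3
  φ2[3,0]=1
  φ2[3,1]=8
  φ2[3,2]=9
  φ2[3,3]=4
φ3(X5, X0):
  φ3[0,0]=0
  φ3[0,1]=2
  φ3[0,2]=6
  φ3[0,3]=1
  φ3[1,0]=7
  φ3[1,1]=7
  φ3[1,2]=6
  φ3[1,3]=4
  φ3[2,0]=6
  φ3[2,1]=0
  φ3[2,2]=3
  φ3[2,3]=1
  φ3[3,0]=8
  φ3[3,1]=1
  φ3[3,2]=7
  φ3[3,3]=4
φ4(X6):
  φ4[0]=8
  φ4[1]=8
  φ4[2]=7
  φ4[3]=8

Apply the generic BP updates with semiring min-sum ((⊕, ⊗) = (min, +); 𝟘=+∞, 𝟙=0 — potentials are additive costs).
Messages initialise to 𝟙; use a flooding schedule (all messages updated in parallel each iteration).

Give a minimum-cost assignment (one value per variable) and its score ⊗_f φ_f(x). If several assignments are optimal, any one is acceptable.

init: all messages = 𝟙 over 4 values
r1 m[φ0→X5] = [0, 4, 2, 2]
r1 m[φ0→X6] = [1, 2, 3, 0]
r1 m[φ1→X5] = [2, 0, 3, 4]
r1 m[φ1→X2] = [2, 0, 3, 0]
r1 m[φ2→X5] = [0, 0, 2, 1]
r1 m[φ2→X9] = [0, 4, 0, 3]
r1 m[φ3→X5] = [0, 4, 0, 1]
r1 m[φ3→X0] = [0, 0, 3, 1]
r1 m[φ4→X6] = [8, 8, 7, 8]
r1 m[X5→φ0] = [0, 0, 0, 0]
r1 m[X5→φ1] = [0, 0, 0, 0]
r1 m[X5→φ2] = [0, 0, 0, 0]
r1 m[X5→φ3] = [0, 0, 0, 0]
r1 m[X0→φ3] = [0, 0, 0, 0]
r1 m[X6→φ0] = [0, 0, 0, 0]
r1 m[X6→φ4] = [0, 0, 0, 0]
r1 m[X2→φ1] = [0, 0, 0, 0]
r1 m[X9→φ2] = [0, 0, 0, 0]
r2 m[φ0→X5] = [0, 4, 2, 2]
r2 m[φ0→X6] = [1, 2, 3, 0]
r2 m[φ1→X5] = [2, 0, 3, 4]
r2 m[φ1→X2] = [2, 0, 3, 0]
r2 m[φ2→X5] = [0, 0, 2, 1]
r2 m[φ2→X9] = [0, 4, 0, 3]
r2 m[φ3→X5] = [0, 4, 0, 1]
r2 m[φ3→X0] = [0, 0, 3, 1]
r2 m[φ4→X6] = [8, 8, 7, 8]
r2 m[X5→φ0] = [2, 4, 5, 6]
r2 m[X5→φ1] = [0, 8, 4, 4]
r2 m[X5→φ2] = [2, 8, 5, 7]
r2 m[X5→φ3] = [2, 4, 7, 7]
r2 m[X0→φ3] = [0, 0, 0, 0]
r2 m[X6→φ0] = [8, 8, 7, 8]
r2 m[X6→φ4] = [1, 2, 3, 0]
r2 m[X2→φ1] = [0, 0, 0, 0]
r2 m[X9→φ2] = [0, 0, 0, 0]
r3 m[φ0→X5] = [8, 11, 10, 10]
r3 m[φ0→X6] = [3, 7, 5, 2]
r3 m[φ1→X5] = [2, 0, 3, 4]
r3 m[φ1→X2] = [2, 7, 7, 7]
r3 m[φ2→X5] = [0, 0, 2, 1]
r3 m[φ2→X9] = [8, 6, 2, 8]
r3 m[φ3→X5] = [0, 4, 0, 1]
r3 m[φ3→X0] = [2, 4, 8, 3]
r3 m[φ4→X6] = [8, 8, 7, 8]
r3 m[X5→φ0] = [2, 4, 5, 6]
r3 m[X5→φ1] = [0, 8, 4, 4]
r3 m[X5→φ2] = [2, 8, 5, 7]
r3 m[X5→φ3] = [2, 4, 7, 7]
r3 m[X0→φ3] = [0, 0, 0, 0]
r3 m[X6→φ0] = [8, 8, 7, 8]
r3 m[X6→φ4] = [1, 2, 3, 0]
r3 m[X2→φ1] = [0, 0, 0, 0]
r3 m[X9→φ2] = [0, 0, 0, 0]
r4 m[φ0→X5] = [8, 11, 10, 10]
r4 m[φ0→X6] = [3, 7, 5, 2]
r4 m[φ1→X5] = [2, 0, 3, 4]
r4 m[φ1→X2] = [2, 7, 7, 7]
r4 m[φ2→X5] = [0, 0, 2, 1]
r4 m[φ2→X9] = [8, 6, 2, 8]
r4 m[φ3→X5] = [0, 4, 0, 1]
r4 m[φ3→X0] = [2, 4, 8, 3]
r4 m[φ4→X6] = [8, 8, 7, 8]
r4 m[X5→φ0] = [2, 4, 5, 6]
r4 m[X5→φ1] = [8, 15, 12, 12]
r4 m[X5→φ2] = [10, 15, 13, 15]
r4 m[X5→φ3] = [10, 11, 15, 15]
r4 m[X0→φ3] = [0, 0, 0, 0]
r4 m[X6→φ0] = [8, 8, 7, 8]
r4 m[X6→φ4] = [3, 7, 5, 2]
r4 m[X2→φ1] = [0, 0, 0, 0]
r4 m[X9→φ2] = [0, 0, 0, 0]
r5 m[φ0→X5] = [8, 11, 10, 10]
r5 m[φ0→X6] = [3, 7, 5, 2]
r5 m[φ1→X5] = [2, 0, 3, 4]
r5 m[φ1→X2] = [10, 15, 15, 15]
r5 m[φ2→X5] = [0, 0, 2, 1]
r5 m[φ2→X9] = [15, 14, 10, 16]
r5 m[φ3→X5] = [0, 4, 0, 1]
r5 m[φ3→X0] = [10, 12, 16, 11]
r5 m[φ4→X6] = [8, 8, 7, 8]
r5 m[X5→φ0] = [2, 4, 5, 6]
r5 m[X5→φ1] = [8, 15, 12, 12]
r5 m[X5→φ2] = [10, 15, 13, 15]
r5 m[X5→φ3] = [10, 11, 15, 15]
r5 m[X0→φ3] = [0, 0, 0, 0]
r5 m[X6→φ0] = [8, 8, 7, 8]
r5 m[X6→φ4] = [3, 7, 5, 2]
r5 m[X2→φ1] = [0, 0, 0, 0]
r5 m[X9→φ2] = [0, 0, 0, 0]
r6 m[φ0→X5] = [8, 11, 10, 10]
r6 m[φ0→X6] = [3, 7, 5, 2]
r6 m[φ1→X5] = [2, 0, 3, 4]
r6 m[φ1→X2] = [10, 15, 15, 15]
r6 m[φ2→X5] = [0, 0, 2, 1]
r6 m[φ2→X9] = [15, 14, 10, 16]
r6 m[φ3→X5] = [0, 4, 0, 1]
r6 m[φ3→X0] = [10, 12, 16, 11]
r6 m[φ4→X6] = [8, 8, 7, 8]
r6 m[X5→φ0] = [2, 4, 5, 6]
r6 m[X5→φ1] = [8, 15, 12, 12]
r6 m[X5→φ2] = [10, 15, 13, 15]
r6 m[X5→φ3] = [10, 11, 15, 15]
r6 m[X0→φ3] = [0, 0, 0, 0]
r6 m[X6→φ0] = [8, 8, 7, 8]
r6 m[X6→φ4] = [3, 7, 5, 2]
r6 m[X2→φ1] = [0, 0, 0, 0]
r6 m[X9→φ2] = [0, 0, 0, 0]
fixed point reached at round 6
traceback from X5: (X5=0, X0=0, X6=3, X2=0, X9=2), score=10

assignment: (X5=0, X0=0, X6=3, X2=0, X9=2); score = 10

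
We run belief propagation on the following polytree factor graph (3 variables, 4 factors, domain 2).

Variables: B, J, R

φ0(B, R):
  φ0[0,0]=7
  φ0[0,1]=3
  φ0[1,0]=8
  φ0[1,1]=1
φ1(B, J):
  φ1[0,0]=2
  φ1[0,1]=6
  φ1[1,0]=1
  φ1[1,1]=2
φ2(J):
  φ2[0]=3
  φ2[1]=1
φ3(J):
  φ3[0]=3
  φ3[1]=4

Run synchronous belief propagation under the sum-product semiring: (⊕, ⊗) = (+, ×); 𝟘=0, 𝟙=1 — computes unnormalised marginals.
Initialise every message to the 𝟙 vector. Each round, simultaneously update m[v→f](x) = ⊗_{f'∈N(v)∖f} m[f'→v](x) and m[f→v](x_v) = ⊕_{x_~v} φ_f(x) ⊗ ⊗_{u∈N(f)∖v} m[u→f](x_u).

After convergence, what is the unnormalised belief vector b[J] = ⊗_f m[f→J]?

init: all messages = 𝟙 over 2 values
r1 m[φ0→B] = [10, 9]
r1 m[φ0→R] = [15, 4]
r1 m[φ1→B] = [8, 3]
r1 m[φ1→J] = [3, 8]
r1 m[φ2→J] = [3, 1]
r1 m[φ3→J] = [3, 4]
r1 m[B→φ0] = [1, 1]
r1 m[B→φ1] = [1, 1]
r1 m[J→φ1] = [1, 1]
r1 m[J→φ2] = [1, 1]
r1 m[J→φ3] = [1, 1]
r1 m[R→φ0] = [1, 1]
r2 m[φ0→B] = [10, 9]
r2 m[φ0→R] = [15, 4]
r2 m[φ1→B] = [8, 3]
r2 m[φ1→J] = [3, 8]
r2 m[φ2→J] = [3, 1]
r2 m[φ3→J] = [3, 4]
r2 m[B→φ0] = [8, 3]
r2 m[B→φ1] = [10, 9]
r2 m[J→φ1] = [9, 4]
r2 m[J→φ2] = [9, 32]
r2 m[J→φ3] = [9, 8]
r2 m[R→φ0] = [1, 1]
r3 m[φ0→B] = [10, 9]
r3 m[φ0→R] = [80, 27]
r3 m[φ1→B] = [42, 17]
r3 m[φ1→J] = [29, 78]
r3 m[φ2→J] = [3, 1]
r3 m[φ3→J] = [3, 4]
r3 m[B→φ0] = [8, 3]
r3 m[B→φ1] = [10, 9]
r3 m[J→φ1] = [9, 4]
r3 m[J→φ2] = [9, 32]
r3 m[J→φ3] = [9, 8]
r3 m[R→φ0] = [1, 1]
r4 m[φ0→B] = [10, 9]
r4 m[φ0→R] = [80, 27]
r4 m[φ1→B] = [42, 17]
r4 m[φ1→J] = [29, 78]
r4 m[φ2→J] = [3, 1]
r4 m[φ3→J] = [3, 4]
r4 m[B→φ0] = [42, 17]
r4 m[B→φ1] = [10, 9]
r4 m[J→φ1] = [9, 4]
r4 m[J→φ2] = [87, 312]
r4 m[J→φ3] = [87, 78]
r4 m[R→φ0] = [1, 1]
r5 m[φ0→B] = [10, 9]
r5 m[φ0→R] = [430, 143]
r5 m[φ1→B] = [42, 17]
r5 m[φ1→J] = [29, 78]
r5 m[φ2→J] = [3, 1]
r5 m[φ3→J] = [3, 4]
r5 m[B→φ0] = [42, 17]
r5 m[B→φ1] = [10, 9]
r5 m[J→φ1] = [9, 4]
r5 m[J→φ2] = [87, 312]
r5 m[J→φ3] = [87, 78]
r5 m[R→φ0] = [1, 1]
r6 m[φ0→B] = [10, 9]
r6 m[φ0→R] = [430, 143]
r6 m[φ1→B] = [42, 17]
r6 m[φ1→J] = [29, 78]
r6 m[φ2→J] = [3, 1]
r6 m[φ3→J] = [3, 4]
r6 m[B→φ0] = [42, 17]
r6 m[B→φ1] = [10, 9]
r6 m[J→φ1] = [9, 4]
r6 m[J→φ2] = [87, 312]
r6 m[J→φ3] = [87, 78]
r6 m[R→φ0] = [1, 1]
fixed point reached at round 6
b[J] = ⊗ incoming = [261, 312]

b[J] = [261, 312]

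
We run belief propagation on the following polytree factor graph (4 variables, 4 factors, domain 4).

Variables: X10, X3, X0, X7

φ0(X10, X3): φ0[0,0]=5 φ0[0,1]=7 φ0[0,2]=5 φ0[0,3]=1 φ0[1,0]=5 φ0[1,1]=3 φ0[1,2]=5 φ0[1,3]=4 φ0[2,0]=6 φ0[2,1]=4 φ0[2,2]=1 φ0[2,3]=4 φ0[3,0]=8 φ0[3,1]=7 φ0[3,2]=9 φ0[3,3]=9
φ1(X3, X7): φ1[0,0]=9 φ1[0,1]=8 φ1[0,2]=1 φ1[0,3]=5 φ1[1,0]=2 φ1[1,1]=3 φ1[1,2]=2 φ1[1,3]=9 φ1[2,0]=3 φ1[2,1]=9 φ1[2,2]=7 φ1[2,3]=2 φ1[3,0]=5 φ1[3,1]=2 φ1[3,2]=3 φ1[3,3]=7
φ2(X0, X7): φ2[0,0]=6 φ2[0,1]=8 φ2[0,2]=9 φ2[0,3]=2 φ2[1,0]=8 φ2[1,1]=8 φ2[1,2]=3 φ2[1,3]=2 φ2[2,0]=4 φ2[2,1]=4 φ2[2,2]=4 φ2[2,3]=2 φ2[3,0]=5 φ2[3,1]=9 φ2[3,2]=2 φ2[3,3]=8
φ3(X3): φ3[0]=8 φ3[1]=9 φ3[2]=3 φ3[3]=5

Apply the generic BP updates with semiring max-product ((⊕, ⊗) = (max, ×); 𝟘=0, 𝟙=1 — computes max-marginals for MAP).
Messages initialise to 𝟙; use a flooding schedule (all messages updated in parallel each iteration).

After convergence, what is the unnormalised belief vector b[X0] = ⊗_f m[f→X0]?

init: all messages = 𝟙 over 4 values
r1 m[φ0→X10] = [7, 5, 6, 9]
r1 m[φ0→X3] = [8, 7, 9, 9]
r1 m[φ1→X3] = [9, 9, 9, 7]
r1 m[φ1→X7] = [9, 9, 7, 9]
r1 m[φ2→X0] = [9, 8, 4, 9]
r1 m[φ2→X7] = [8, 9, 9, 8]
r1 m[φ3→X3] = [8, 9, 3, 5]
r1 m[X10→φ0] = [1, 1, 1, 1]
r1 m[X3→φ0] = [1, 1, 1, 1]
r1 m[X3→φ1] = [1, 1, 1, 1]
r1 m[X3→φ3] = [1, 1, 1, 1]
r1 m[X0→φ2] = [1, 1, 1, 1]
r1 m[X7→φ1] = [1, 1, 1, 1]
r1 m[X7→φ2] = [1, 1, 1, 1]
r2 m[φ0→X10] = [7, 5, 6, 9]
r2 m[φ0→X3] = [8, 7, 9, 9]
r2 m[φ1→X3] = [9, 9, 9, 7]
r2 m[φ1→X7] = [9, 9, 7, 9]
r2 m[φ2→X0] = [9, 8, 4, 9]
r2 m[φ2→X7] = [8, 9, 9, 8]
r2 m[φ3→X3] = [8, 9, 3, 5]
r2 m[X10→φ0] = [1, 1, 1, 1]
r2 m[X3→φ0] = [72, 81, 27, 35]
r2 m[X3→φ1] = [64, 63, 27, 45]
r2 m[X3→φ3] = [72, 63, 81, 63]
r2 m[X0→φ2] = [1, 1, 1, 1]
r2 m[X7→φ1] = [8, 9, 9, 8]
r2 m[X7→φ2] = [9, 9, 7, 9]
r3 m[φ0→X10] = [567, 360, 432, 576]
r3 m[φ0→X3] = [8, 7, 9, 9]
r3 m[φ1→X3] = [72, 72, 81, 56]
r3 m[φ1→X7] = [576, 512, 189, 567]
r3 m[φ2→X0] = [72, 72, 36, 81]
r3 m[φ2→X7] = [8, 9, 9, 8]
r3 m[φ3→X3] = [8, 9, 3, 5]
r3 m[X10→φ0] = [1, 1, 1, 1]
r3 m[X3→φ0] = [72, 81, 27, 35]
r3 m[X3→φ1] = [64, 63, 27, 45]
r3 m[X3→φ3] = [72, 63, 81, 63]
r3 m[X0→φ2] = [1, 1, 1, 1]
r3 m[X7→φ1] = [8, 9, 9, 8]
r3 m[X7→φ2] = [9, 9, 7, 9]
r4 m[φ0→X10] = [567, 360, 432, 576]
r4 m[φ0→X3] = [8, 7, 9, 9]
r4 m[φ1→X3] = [72, 72, 81, 56]
r4 m[φ1→X7] = [576, 512, 189, 567]
r4 m[φ2→X0] = [72, 72, 36, 81]
r4 m[φ2→X7] = [8, 9, 9, 8]
r4 m[φ3→X3] = [8, 9, 3, 5]
r4 m[X10→φ0] = [1, 1, 1, 1]
r4 m[X3→φ0] = [576, 648, 243, 280]
r4 m[X3→φ1] = [64, 63, 27, 45]
r4 m[X3→φ3] = [576, 504, 729, 504]
r4 m[X0→φ2] = [1, 1, 1, 1]
r4 m[X7→φ1] = [8, 9, 9, 8]
r4 m[X7→φ2] = [576, 512, 189, 567]
r5 m[φ0→X10] = [4536, 2880, 3456, 4608]
r5 m[φ0→X3] = [8, 7, 9, 9]
r5 m[φ1→X3] = [72, 72, 81, 56]
r5 m[φ1→X7] = [576, 512, 189, 567]
r5 m[φ2→X0] = [4096, 4608, 2304, 4608]
r5 m[φ2→X7] = [8, 9, 9, 8]
r5 m[φ3→X3] = [8, 9, 3, 5]
r5 m[X10→φ0] = [1, 1, 1, 1]
r5 m[X3→φ0] = [576, 648, 243, 280]
r5 m[X3→φ1] = [64, 63, 27, 45]
r5 m[X3→φ3] = [576, 504, 729, 504]
r5 m[X0→φ2] = [1, 1, 1, 1]
r5 m[X7→φ1] = [8, 9, 9, 8]
r5 m[X7→φ2] = [576, 512, 189, 567]
r6 m[φ0→X10] = [4536, 2880, 3456, 4608]
r6 m[φ0→X3] = [8, 7, 9, 9]
r6 m[φ1→X3] = [72, 72, 81, 56]
r6 m[φ1→X7] = [576, 512, 189, 567]
r6 m[φ2→X0] = [4096, 4608, 2304, 4608]
r6 m[φ2→X7] = [8, 9, 9, 8]
r6 m[φ3→X3] = [8, 9, 3, 5]
r6 m[X10→φ0] = [1, 1, 1, 1]
r6 m[X3→φ0] = [576, 648, 243, 280]
r6 m[X3→φ1] = [64, 63, 27, 45]
r6 m[X3→φ3] = [576, 504, 729, 504]
r6 m[X0→φ2] = [1, 1, 1, 1]
r6 m[X7→φ1] = [8, 9, 9, 8]
r6 m[X7→φ2] = [576, 512, 189, 567]
fixed point reached at round 6
b[X0] = ⊗ incoming = [4096, 4608, 2304, 4608]

b[X0] = [4096, 4608, 2304, 4608]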